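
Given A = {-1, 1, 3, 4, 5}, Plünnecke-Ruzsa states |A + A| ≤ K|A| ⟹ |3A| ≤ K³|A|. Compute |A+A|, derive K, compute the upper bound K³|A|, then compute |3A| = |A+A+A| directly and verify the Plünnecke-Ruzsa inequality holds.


|A| = 5.
Step 1: Compute A + A by enumerating all 25 pairs.
A + A = {-2, 0, 2, 3, 4, 5, 6, 7, 8, 9, 10}, so |A + A| = 11.
Step 2: Doubling constant K = |A + A|/|A| = 11/5 = 11/5 ≈ 2.2000.
Step 3: Plünnecke-Ruzsa gives |3A| ≤ K³·|A| = (2.2000)³ · 5 ≈ 53.2400.
Step 4: Compute 3A = A + A + A directly by enumerating all triples (a,b,c) ∈ A³; |3A| = 17.
Step 5: Check 17 ≤ 53.2400? Yes ✓.

K = 11/5, Plünnecke-Ruzsa bound K³|A| ≈ 53.2400, |3A| = 17, inequality holds.


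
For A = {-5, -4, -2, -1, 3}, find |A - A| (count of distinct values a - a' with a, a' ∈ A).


A - A = {a - a' : a, a' ∈ A}; |A| = 5.
Bounds: 2|A|-1 ≤ |A - A| ≤ |A|² - |A| + 1, i.e. 9 ≤ |A - A| ≤ 21.
Note: 0 ∈ A - A always (from a - a). The set is symmetric: if d ∈ A - A then -d ∈ A - A.
Enumerate nonzero differences d = a - a' with a > a' (then include -d):
Positive differences: {1, 2, 3, 4, 5, 7, 8}
Full difference set: {0} ∪ (positive diffs) ∪ (negative diffs).
|A - A| = 1 + 2·7 = 15 (matches direct enumeration: 15).

|A - A| = 15


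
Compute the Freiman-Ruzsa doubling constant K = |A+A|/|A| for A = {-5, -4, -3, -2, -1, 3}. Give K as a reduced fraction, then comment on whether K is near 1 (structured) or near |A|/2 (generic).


|A| = 6.
Compute A + A by enumerating all 36 pairs.
A + A = {-10, -9, -8, -7, -6, -5, -4, -3, -2, -1, 0, 1, 2, 6}, so |A + A| = 14.
K = |A + A| / |A| = 14/6 = 7/3 ≈ 2.3333.
Reference: AP of size 6 gives K = 11/6 ≈ 1.8333; a fully generic set of size 6 gives K ≈ 3.5000.

|A| = 6, |A + A| = 14, K = 14/6 = 7/3.


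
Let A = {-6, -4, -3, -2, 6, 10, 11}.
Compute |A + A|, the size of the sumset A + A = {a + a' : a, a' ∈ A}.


A + A = {a + a' : a, a' ∈ A}; |A| = 7.
General bounds: 2|A| - 1 ≤ |A + A| ≤ |A|(|A|+1)/2, i.e. 13 ≤ |A + A| ≤ 28.
Lower bound 2|A|-1 is attained iff A is an arithmetic progression.
Enumerate sums a + a' for a ≤ a' (symmetric, so this suffices):
a = -6: -6+-6=-12, -6+-4=-10, -6+-3=-9, -6+-2=-8, -6+6=0, -6+10=4, -6+11=5
a = -4: -4+-4=-8, -4+-3=-7, -4+-2=-6, -4+6=2, -4+10=6, -4+11=7
a = -3: -3+-3=-6, -3+-2=-5, -3+6=3, -3+10=7, -3+11=8
a = -2: -2+-2=-4, -2+6=4, -2+10=8, -2+11=9
a = 6: 6+6=12, 6+10=16, 6+11=17
a = 10: 10+10=20, 10+11=21
a = 11: 11+11=22
Distinct sums: {-12, -10, -9, -8, -7, -6, -5, -4, 0, 2, 3, 4, 5, 6, 7, 8, 9, 12, 16, 17, 20, 21, 22}
|A + A| = 23

|A + A| = 23


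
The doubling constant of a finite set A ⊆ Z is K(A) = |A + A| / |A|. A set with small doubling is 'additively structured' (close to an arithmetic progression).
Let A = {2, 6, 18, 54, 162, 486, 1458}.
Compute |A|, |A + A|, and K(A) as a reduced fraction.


|A| = 7.
Compute A + A by enumerating all 49 pairs.
A + A = {4, 8, 12, 20, 24, 36, 56, 60, 72, 108, 164, 168, 180, 216, 324, 488, 492, 504, 540, 648, 972, 1460, 1464, 1476, 1512, 1620, 1944, 2916}, so |A + A| = 28.
K = |A + A| / |A| = 28/7 = 4/1 ≈ 4.0000.
Reference: AP of size 7 gives K = 13/7 ≈ 1.8571; a fully generic set of size 7 gives K ≈ 4.0000.

|A| = 7, |A + A| = 28, K = 28/7 = 4/1.


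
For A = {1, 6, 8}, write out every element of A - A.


A - A = {a - a' : a, a' ∈ A}.
Compute a - a' for each ordered pair (a, a'):
a = 1: 1-1=0, 1-6=-5, 1-8=-7
a = 6: 6-1=5, 6-6=0, 6-8=-2
a = 8: 8-1=7, 8-6=2, 8-8=0
Collecting distinct values (and noting 0 appears from a-a):
A - A = {-7, -5, -2, 0, 2, 5, 7}
|A - A| = 7

A - A = {-7, -5, -2, 0, 2, 5, 7}


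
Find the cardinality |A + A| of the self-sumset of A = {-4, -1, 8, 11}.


A + A = {a + a' : a, a' ∈ A}; |A| = 4.
General bounds: 2|A| - 1 ≤ |A + A| ≤ |A|(|A|+1)/2, i.e. 7 ≤ |A + A| ≤ 10.
Lower bound 2|A|-1 is attained iff A is an arithmetic progression.
Enumerate sums a + a' for a ≤ a' (symmetric, so this suffices):
a = -4: -4+-4=-8, -4+-1=-5, -4+8=4, -4+11=7
a = -1: -1+-1=-2, -1+8=7, -1+11=10
a = 8: 8+8=16, 8+11=19
a = 11: 11+11=22
Distinct sums: {-8, -5, -2, 4, 7, 10, 16, 19, 22}
|A + A| = 9

|A + A| = 9


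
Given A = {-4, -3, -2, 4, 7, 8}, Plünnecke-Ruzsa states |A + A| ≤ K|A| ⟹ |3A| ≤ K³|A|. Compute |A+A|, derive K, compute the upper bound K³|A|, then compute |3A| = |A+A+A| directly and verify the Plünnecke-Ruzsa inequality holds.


|A| = 6.
Step 1: Compute A + A by enumerating all 36 pairs.
A + A = {-8, -7, -6, -5, -4, 0, 1, 2, 3, 4, 5, 6, 8, 11, 12, 14, 15, 16}, so |A + A| = 18.
Step 2: Doubling constant K = |A + A|/|A| = 18/6 = 18/6 ≈ 3.0000.
Step 3: Plünnecke-Ruzsa gives |3A| ≤ K³·|A| = (3.0000)³ · 6 ≈ 162.0000.
Step 4: Compute 3A = A + A + A directly by enumerating all triples (a,b,c) ∈ A³; |3A| = 35.
Step 5: Check 35 ≤ 162.0000? Yes ✓.

K = 18/6, Plünnecke-Ruzsa bound K³|A| ≈ 162.0000, |3A| = 35, inequality holds.


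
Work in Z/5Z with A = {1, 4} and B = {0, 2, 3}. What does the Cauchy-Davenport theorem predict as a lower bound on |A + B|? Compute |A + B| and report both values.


Cauchy-Davenport: |A + B| ≥ min(p, |A| + |B| - 1) for A, B nonempty in Z/pZ.
|A| = 2, |B| = 3, p = 5.
CD lower bound = min(5, 2 + 3 - 1) = min(5, 4) = 4.
Compute A + B mod 5 directly:
a = 1: 1+0=1, 1+2=3, 1+3=4
a = 4: 4+0=4, 4+2=1, 4+3=2
A + B = {1, 2, 3, 4}, so |A + B| = 4.
Verify: 4 ≥ 4? Yes ✓.

CD lower bound = 4, actual |A + B| = 4.


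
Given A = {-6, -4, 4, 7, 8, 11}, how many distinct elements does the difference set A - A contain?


A - A = {a - a' : a, a' ∈ A}; |A| = 6.
Bounds: 2|A|-1 ≤ |A - A| ≤ |A|² - |A| + 1, i.e. 11 ≤ |A - A| ≤ 31.
Note: 0 ∈ A - A always (from a - a). The set is symmetric: if d ∈ A - A then -d ∈ A - A.
Enumerate nonzero differences d = a - a' with a > a' (then include -d):
Positive differences: {1, 2, 3, 4, 7, 8, 10, 11, 12, 13, 14, 15, 17}
Full difference set: {0} ∪ (positive diffs) ∪ (negative diffs).
|A - A| = 1 + 2·13 = 27 (matches direct enumeration: 27).

|A - A| = 27


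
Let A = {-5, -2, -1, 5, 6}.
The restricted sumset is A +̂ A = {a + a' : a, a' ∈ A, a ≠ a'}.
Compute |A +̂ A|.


Restricted sumset: A +̂ A = {a + a' : a ∈ A, a' ∈ A, a ≠ a'}.
Equivalently, take A + A and drop any sum 2a that is achievable ONLY as a + a for a ∈ A (i.e. sums representable only with equal summands).
Enumerate pairs (a, a') with a < a' (symmetric, so each unordered pair gives one sum; this covers all a ≠ a'):
  -5 + -2 = -7
  -5 + -1 = -6
  -5 + 5 = 0
  -5 + 6 = 1
  -2 + -1 = -3
  -2 + 5 = 3
  -2 + 6 = 4
  -1 + 5 = 4
  -1 + 6 = 5
  5 + 6 = 11
Collected distinct sums: {-7, -6, -3, 0, 1, 3, 4, 5, 11}
|A +̂ A| = 9
(Reference bound: |A +̂ A| ≥ 2|A| - 3 for |A| ≥ 2, with |A| = 5 giving ≥ 7.)

|A +̂ A| = 9


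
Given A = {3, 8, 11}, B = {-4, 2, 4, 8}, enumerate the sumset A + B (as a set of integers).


A + B = {a + b : a ∈ A, b ∈ B}.
Enumerate all |A|·|B| = 3·4 = 12 pairs (a, b) and collect distinct sums.
a = 3: 3+-4=-1, 3+2=5, 3+4=7, 3+8=11
a = 8: 8+-4=4, 8+2=10, 8+4=12, 8+8=16
a = 11: 11+-4=7, 11+2=13, 11+4=15, 11+8=19
Collecting distinct sums: A + B = {-1, 4, 5, 7, 10, 11, 12, 13, 15, 16, 19}
|A + B| = 11

A + B = {-1, 4, 5, 7, 10, 11, 12, 13, 15, 16, 19}


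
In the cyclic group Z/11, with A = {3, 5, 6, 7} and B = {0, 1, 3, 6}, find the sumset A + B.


Work in Z/11Z: reduce every sum a + b modulo 11.
Enumerate all 16 pairs:
a = 3: 3+0=3, 3+1=4, 3+3=6, 3+6=9
a = 5: 5+0=5, 5+1=6, 5+3=8, 5+6=0
a = 6: 6+0=6, 6+1=7, 6+3=9, 6+6=1
a = 7: 7+0=7, 7+1=8, 7+3=10, 7+6=2
Distinct residues collected: {0, 1, 2, 3, 4, 5, 6, 7, 8, 9, 10}
|A + B| = 11 (out of 11 total residues).

A + B = {0, 1, 2, 3, 4, 5, 6, 7, 8, 9, 10}


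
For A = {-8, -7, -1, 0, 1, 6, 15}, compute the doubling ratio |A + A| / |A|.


|A| = 7.
Compute A + A by enumerating all 49 pairs.
A + A = {-16, -15, -14, -9, -8, -7, -6, -2, -1, 0, 1, 2, 5, 6, 7, 8, 12, 14, 15, 16, 21, 30}, so |A + A| = 22.
K = |A + A| / |A| = 22/7 (already in lowest terms) ≈ 3.1429.
Reference: AP of size 7 gives K = 13/7 ≈ 1.8571; a fully generic set of size 7 gives K ≈ 4.0000.

|A| = 7, |A + A| = 22, K = 22/7.


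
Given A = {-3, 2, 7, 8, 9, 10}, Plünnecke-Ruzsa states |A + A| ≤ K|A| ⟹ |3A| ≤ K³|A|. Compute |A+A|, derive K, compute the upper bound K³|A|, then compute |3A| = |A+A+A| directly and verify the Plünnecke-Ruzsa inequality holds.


|A| = 6.
Step 1: Compute A + A by enumerating all 36 pairs.
A + A = {-6, -1, 4, 5, 6, 7, 9, 10, 11, 12, 14, 15, 16, 17, 18, 19, 20}, so |A + A| = 17.
Step 2: Doubling constant K = |A + A|/|A| = 17/6 = 17/6 ≈ 2.8333.
Step 3: Plünnecke-Ruzsa gives |3A| ≤ K³·|A| = (2.8333)³ · 6 ≈ 136.4722.
Step 4: Compute 3A = A + A + A directly by enumerating all triples (a,b,c) ∈ A³; |3A| = 30.
Step 5: Check 30 ≤ 136.4722? Yes ✓.

K = 17/6, Plünnecke-Ruzsa bound K³|A| ≈ 136.4722, |3A| = 30, inequality holds.


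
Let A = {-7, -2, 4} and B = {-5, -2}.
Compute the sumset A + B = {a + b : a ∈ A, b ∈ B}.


A + B = {a + b : a ∈ A, b ∈ B}.
Enumerate all |A|·|B| = 3·2 = 6 pairs (a, b) and collect distinct sums.
a = -7: -7+-5=-12, -7+-2=-9
a = -2: -2+-5=-7, -2+-2=-4
a = 4: 4+-5=-1, 4+-2=2
Collecting distinct sums: A + B = {-12, -9, -7, -4, -1, 2}
|A + B| = 6

A + B = {-12, -9, -7, -4, -1, 2}


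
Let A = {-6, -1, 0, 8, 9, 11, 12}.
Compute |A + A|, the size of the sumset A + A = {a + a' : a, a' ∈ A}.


A + A = {a + a' : a, a' ∈ A}; |A| = 7.
General bounds: 2|A| - 1 ≤ |A + A| ≤ |A|(|A|+1)/2, i.e. 13 ≤ |A + A| ≤ 28.
Lower bound 2|A|-1 is attained iff A is an arithmetic progression.
Enumerate sums a + a' for a ≤ a' (symmetric, so this suffices):
a = -6: -6+-6=-12, -6+-1=-7, -6+0=-6, -6+8=2, -6+9=3, -6+11=5, -6+12=6
a = -1: -1+-1=-2, -1+0=-1, -1+8=7, -1+9=8, -1+11=10, -1+12=11
a = 0: 0+0=0, 0+8=8, 0+9=9, 0+11=11, 0+12=12
a = 8: 8+8=16, 8+9=17, 8+11=19, 8+12=20
a = 9: 9+9=18, 9+11=20, 9+12=21
a = 11: 11+11=22, 11+12=23
a = 12: 12+12=24
Distinct sums: {-12, -7, -6, -2, -1, 0, 2, 3, 5, 6, 7, 8, 9, 10, 11, 12, 16, 17, 18, 19, 20, 21, 22, 23, 24}
|A + A| = 25

|A + A| = 25


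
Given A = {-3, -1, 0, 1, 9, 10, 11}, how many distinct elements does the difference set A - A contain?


A - A = {a - a' : a, a' ∈ A}; |A| = 7.
Bounds: 2|A|-1 ≤ |A - A| ≤ |A|² - |A| + 1, i.e. 13 ≤ |A - A| ≤ 43.
Note: 0 ∈ A - A always (from a - a). The set is symmetric: if d ∈ A - A then -d ∈ A - A.
Enumerate nonzero differences d = a - a' with a > a' (then include -d):
Positive differences: {1, 2, 3, 4, 8, 9, 10, 11, 12, 13, 14}
Full difference set: {0} ∪ (positive diffs) ∪ (negative diffs).
|A - A| = 1 + 2·11 = 23 (matches direct enumeration: 23).

|A - A| = 23


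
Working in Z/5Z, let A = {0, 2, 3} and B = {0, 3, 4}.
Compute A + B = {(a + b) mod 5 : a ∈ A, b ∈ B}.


Work in Z/5Z: reduce every sum a + b modulo 5.
Enumerate all 9 pairs:
a = 0: 0+0=0, 0+3=3, 0+4=4
a = 2: 2+0=2, 2+3=0, 2+4=1
a = 3: 3+0=3, 3+3=1, 3+4=2
Distinct residues collected: {0, 1, 2, 3, 4}
|A + B| = 5 (out of 5 total residues).

A + B = {0, 1, 2, 3, 4}


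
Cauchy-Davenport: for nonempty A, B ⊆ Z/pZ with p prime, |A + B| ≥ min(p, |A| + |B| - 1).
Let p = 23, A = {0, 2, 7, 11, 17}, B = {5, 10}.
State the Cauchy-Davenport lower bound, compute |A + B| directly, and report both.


Cauchy-Davenport: |A + B| ≥ min(p, |A| + |B| - 1) for A, B nonempty in Z/pZ.
|A| = 5, |B| = 2, p = 23.
CD lower bound = min(23, 5 + 2 - 1) = min(23, 6) = 6.
Compute A + B mod 23 directly:
a = 0: 0+5=5, 0+10=10
a = 2: 2+5=7, 2+10=12
a = 7: 7+5=12, 7+10=17
a = 11: 11+5=16, 11+10=21
a = 17: 17+5=22, 17+10=4
A + B = {4, 5, 7, 10, 12, 16, 17, 21, 22}, so |A + B| = 9.
Verify: 9 ≥ 6? Yes ✓.

CD lower bound = 6, actual |A + B| = 9.


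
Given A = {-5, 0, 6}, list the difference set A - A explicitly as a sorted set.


A - A = {a - a' : a, a' ∈ A}.
Compute a - a' for each ordered pair (a, a'):
a = -5: -5--5=0, -5-0=-5, -5-6=-11
a = 0: 0--5=5, 0-0=0, 0-6=-6
a = 6: 6--5=11, 6-0=6, 6-6=0
Collecting distinct values (and noting 0 appears from a-a):
A - A = {-11, -6, -5, 0, 5, 6, 11}
|A - A| = 7

A - A = {-11, -6, -5, 0, 5, 6, 11}


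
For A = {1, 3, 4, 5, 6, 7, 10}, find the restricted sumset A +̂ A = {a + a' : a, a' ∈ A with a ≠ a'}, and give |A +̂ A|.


Restricted sumset: A +̂ A = {a + a' : a ∈ A, a' ∈ A, a ≠ a'}.
Equivalently, take A + A and drop any sum 2a that is achievable ONLY as a + a for a ∈ A (i.e. sums representable only with equal summands).
Enumerate pairs (a, a') with a < a' (symmetric, so each unordered pair gives one sum; this covers all a ≠ a'):
  1 + 3 = 4
  1 + 4 = 5
  1 + 5 = 6
  1 + 6 = 7
  1 + 7 = 8
  1 + 10 = 11
  3 + 4 = 7
  3 + 5 = 8
  3 + 6 = 9
  3 + 7 = 10
  3 + 10 = 13
  4 + 5 = 9
  4 + 6 = 10
  4 + 7 = 11
  4 + 10 = 14
  5 + 6 = 11
  5 + 7 = 12
  5 + 10 = 15
  6 + 7 = 13
  6 + 10 = 16
  7 + 10 = 17
Collected distinct sums: {4, 5, 6, 7, 8, 9, 10, 11, 12, 13, 14, 15, 16, 17}
|A +̂ A| = 14
(Reference bound: |A +̂ A| ≥ 2|A| - 3 for |A| ≥ 2, with |A| = 7 giving ≥ 11.)

|A +̂ A| = 14


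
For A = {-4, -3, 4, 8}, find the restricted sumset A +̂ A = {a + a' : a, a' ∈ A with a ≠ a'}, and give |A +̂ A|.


Restricted sumset: A +̂ A = {a + a' : a ∈ A, a' ∈ A, a ≠ a'}.
Equivalently, take A + A and drop any sum 2a that is achievable ONLY as a + a for a ∈ A (i.e. sums representable only with equal summands).
Enumerate pairs (a, a') with a < a' (symmetric, so each unordered pair gives one sum; this covers all a ≠ a'):
  -4 + -3 = -7
  -4 + 4 = 0
  -4 + 8 = 4
  -3 + 4 = 1
  -3 + 8 = 5
  4 + 8 = 12
Collected distinct sums: {-7, 0, 1, 4, 5, 12}
|A +̂ A| = 6
(Reference bound: |A +̂ A| ≥ 2|A| - 3 for |A| ≥ 2, with |A| = 4 giving ≥ 5.)

|A +̂ A| = 6


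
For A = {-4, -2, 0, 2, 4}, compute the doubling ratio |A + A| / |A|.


|A| = 5.
Compute A + A by enumerating all 25 pairs.
A + A = {-8, -6, -4, -2, 0, 2, 4, 6, 8}, so |A + A| = 9.
K = |A + A| / |A| = 9/5 (already in lowest terms) ≈ 1.8000.
Reference: AP of size 5 gives K = 9/5 ≈ 1.8000; a fully generic set of size 5 gives K ≈ 3.0000.

|A| = 5, |A + A| = 9, K = 9/5.


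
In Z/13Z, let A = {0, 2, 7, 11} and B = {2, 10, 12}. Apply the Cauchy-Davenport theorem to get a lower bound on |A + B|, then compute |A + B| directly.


Cauchy-Davenport: |A + B| ≥ min(p, |A| + |B| - 1) for A, B nonempty in Z/pZ.
|A| = 4, |B| = 3, p = 13.
CD lower bound = min(13, 4 + 3 - 1) = min(13, 6) = 6.
Compute A + B mod 13 directly:
a = 0: 0+2=2, 0+10=10, 0+12=12
a = 2: 2+2=4, 2+10=12, 2+12=1
a = 7: 7+2=9, 7+10=4, 7+12=6
a = 11: 11+2=0, 11+10=8, 11+12=10
A + B = {0, 1, 2, 4, 6, 8, 9, 10, 12}, so |A + B| = 9.
Verify: 9 ≥ 6? Yes ✓.

CD lower bound = 6, actual |A + B| = 9.


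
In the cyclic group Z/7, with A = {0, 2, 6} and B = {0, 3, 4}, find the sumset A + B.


Work in Z/7Z: reduce every sum a + b modulo 7.
Enumerate all 9 pairs:
a = 0: 0+0=0, 0+3=3, 0+4=4
a = 2: 2+0=2, 2+3=5, 2+4=6
a = 6: 6+0=6, 6+3=2, 6+4=3
Distinct residues collected: {0, 2, 3, 4, 5, 6}
|A + B| = 6 (out of 7 total residues).

A + B = {0, 2, 3, 4, 5, 6}


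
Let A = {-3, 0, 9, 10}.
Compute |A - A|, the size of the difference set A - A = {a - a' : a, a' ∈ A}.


A - A = {a - a' : a, a' ∈ A}; |A| = 4.
Bounds: 2|A|-1 ≤ |A - A| ≤ |A|² - |A| + 1, i.e. 7 ≤ |A - A| ≤ 13.
Note: 0 ∈ A - A always (from a - a). The set is symmetric: if d ∈ A - A then -d ∈ A - A.
Enumerate nonzero differences d = a - a' with a > a' (then include -d):
Positive differences: {1, 3, 9, 10, 12, 13}
Full difference set: {0} ∪ (positive diffs) ∪ (negative diffs).
|A - A| = 1 + 2·6 = 13 (matches direct enumeration: 13).

|A - A| = 13


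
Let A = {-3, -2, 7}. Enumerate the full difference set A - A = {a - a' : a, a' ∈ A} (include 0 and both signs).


A - A = {a - a' : a, a' ∈ A}.
Compute a - a' for each ordered pair (a, a'):
a = -3: -3--3=0, -3--2=-1, -3-7=-10
a = -2: -2--3=1, -2--2=0, -2-7=-9
a = 7: 7--3=10, 7--2=9, 7-7=0
Collecting distinct values (and noting 0 appears from a-a):
A - A = {-10, -9, -1, 0, 1, 9, 10}
|A - A| = 7

A - A = {-10, -9, -1, 0, 1, 9, 10}


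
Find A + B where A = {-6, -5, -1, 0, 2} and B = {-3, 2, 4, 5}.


A + B = {a + b : a ∈ A, b ∈ B}.
Enumerate all |A|·|B| = 5·4 = 20 pairs (a, b) and collect distinct sums.
a = -6: -6+-3=-9, -6+2=-4, -6+4=-2, -6+5=-1
a = -5: -5+-3=-8, -5+2=-3, -5+4=-1, -5+5=0
a = -1: -1+-3=-4, -1+2=1, -1+4=3, -1+5=4
a = 0: 0+-3=-3, 0+2=2, 0+4=4, 0+5=5
a = 2: 2+-3=-1, 2+2=4, 2+4=6, 2+5=7
Collecting distinct sums: A + B = {-9, -8, -4, -3, -2, -1, 0, 1, 2, 3, 4, 5, 6, 7}
|A + B| = 14

A + B = {-9, -8, -4, -3, -2, -1, 0, 1, 2, 3, 4, 5, 6, 7}


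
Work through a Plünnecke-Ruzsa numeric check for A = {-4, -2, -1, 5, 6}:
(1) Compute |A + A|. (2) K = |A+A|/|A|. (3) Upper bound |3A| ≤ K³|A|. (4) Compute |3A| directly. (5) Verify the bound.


|A| = 5.
Step 1: Compute A + A by enumerating all 25 pairs.
A + A = {-8, -6, -5, -4, -3, -2, 1, 2, 3, 4, 5, 10, 11, 12}, so |A + A| = 14.
Step 2: Doubling constant K = |A + A|/|A| = 14/5 = 14/5 ≈ 2.8000.
Step 3: Plünnecke-Ruzsa gives |3A| ≤ K³·|A| = (2.8000)³ · 5 ≈ 109.7600.
Step 4: Compute 3A = A + A + A directly by enumerating all triples (a,b,c) ∈ A³; |3A| = 26.
Step 5: Check 26 ≤ 109.7600? Yes ✓.

K = 14/5, Plünnecke-Ruzsa bound K³|A| ≈ 109.7600, |3A| = 26, inequality holds.


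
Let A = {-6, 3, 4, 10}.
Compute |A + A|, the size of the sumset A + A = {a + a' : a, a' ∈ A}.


A + A = {a + a' : a, a' ∈ A}; |A| = 4.
General bounds: 2|A| - 1 ≤ |A + A| ≤ |A|(|A|+1)/2, i.e. 7 ≤ |A + A| ≤ 10.
Lower bound 2|A|-1 is attained iff A is an arithmetic progression.
Enumerate sums a + a' for a ≤ a' (symmetric, so this suffices):
a = -6: -6+-6=-12, -6+3=-3, -6+4=-2, -6+10=4
a = 3: 3+3=6, 3+4=7, 3+10=13
a = 4: 4+4=8, 4+10=14
a = 10: 10+10=20
Distinct sums: {-12, -3, -2, 4, 6, 7, 8, 13, 14, 20}
|A + A| = 10

|A + A| = 10


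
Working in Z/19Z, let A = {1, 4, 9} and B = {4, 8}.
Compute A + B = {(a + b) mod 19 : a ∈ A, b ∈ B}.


Work in Z/19Z: reduce every sum a + b modulo 19.
Enumerate all 6 pairs:
a = 1: 1+4=5, 1+8=9
a = 4: 4+4=8, 4+8=12
a = 9: 9+4=13, 9+8=17
Distinct residues collected: {5, 8, 9, 12, 13, 17}
|A + B| = 6 (out of 19 total residues).

A + B = {5, 8, 9, 12, 13, 17}


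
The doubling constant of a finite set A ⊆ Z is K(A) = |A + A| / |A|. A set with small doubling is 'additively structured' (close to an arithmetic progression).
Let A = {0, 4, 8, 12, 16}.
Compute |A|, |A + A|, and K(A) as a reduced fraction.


|A| = 5.
Compute A + A by enumerating all 25 pairs.
A + A = {0, 4, 8, 12, 16, 20, 24, 28, 32}, so |A + A| = 9.
K = |A + A| / |A| = 9/5 (already in lowest terms) ≈ 1.8000.
Reference: AP of size 5 gives K = 9/5 ≈ 1.8000; a fully generic set of size 5 gives K ≈ 3.0000.

|A| = 5, |A + A| = 9, K = 9/5.


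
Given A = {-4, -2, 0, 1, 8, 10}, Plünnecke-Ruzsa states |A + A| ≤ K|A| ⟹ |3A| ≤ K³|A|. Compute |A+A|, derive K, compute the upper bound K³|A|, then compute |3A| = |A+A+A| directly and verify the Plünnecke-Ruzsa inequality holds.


|A| = 6.
Step 1: Compute A + A by enumerating all 36 pairs.
A + A = {-8, -6, -4, -3, -2, -1, 0, 1, 2, 4, 6, 8, 9, 10, 11, 16, 18, 20}, so |A + A| = 18.
Step 2: Doubling constant K = |A + A|/|A| = 18/6 = 18/6 ≈ 3.0000.
Step 3: Plünnecke-Ruzsa gives |3A| ≤ K³·|A| = (3.0000)³ · 6 ≈ 162.0000.
Step 4: Compute 3A = A + A + A directly by enumerating all triples (a,b,c) ∈ A³; |3A| = 34.
Step 5: Check 34 ≤ 162.0000? Yes ✓.

K = 18/6, Plünnecke-Ruzsa bound K³|A| ≈ 162.0000, |3A| = 34, inequality holds.


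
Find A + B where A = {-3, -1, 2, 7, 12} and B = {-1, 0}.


A + B = {a + b : a ∈ A, b ∈ B}.
Enumerate all |A|·|B| = 5·2 = 10 pairs (a, b) and collect distinct sums.
a = -3: -3+-1=-4, -3+0=-3
a = -1: -1+-1=-2, -1+0=-1
a = 2: 2+-1=1, 2+0=2
a = 7: 7+-1=6, 7+0=7
a = 12: 12+-1=11, 12+0=12
Collecting distinct sums: A + B = {-4, -3, -2, -1, 1, 2, 6, 7, 11, 12}
|A + B| = 10

A + B = {-4, -3, -2, -1, 1, 2, 6, 7, 11, 12}


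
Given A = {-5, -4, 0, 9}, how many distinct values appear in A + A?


A + A = {a + a' : a, a' ∈ A}; |A| = 4.
General bounds: 2|A| - 1 ≤ |A + A| ≤ |A|(|A|+1)/2, i.e. 7 ≤ |A + A| ≤ 10.
Lower bound 2|A|-1 is attained iff A is an arithmetic progression.
Enumerate sums a + a' for a ≤ a' (symmetric, so this suffices):
a = -5: -5+-5=-10, -5+-4=-9, -5+0=-5, -5+9=4
a = -4: -4+-4=-8, -4+0=-4, -4+9=5
a = 0: 0+0=0, 0+9=9
a = 9: 9+9=18
Distinct sums: {-10, -9, -8, -5, -4, 0, 4, 5, 9, 18}
|A + A| = 10

|A + A| = 10


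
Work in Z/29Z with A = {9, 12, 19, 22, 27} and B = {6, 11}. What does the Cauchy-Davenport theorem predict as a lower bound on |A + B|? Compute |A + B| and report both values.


Cauchy-Davenport: |A + B| ≥ min(p, |A| + |B| - 1) for A, B nonempty in Z/pZ.
|A| = 5, |B| = 2, p = 29.
CD lower bound = min(29, 5 + 2 - 1) = min(29, 6) = 6.
Compute A + B mod 29 directly:
a = 9: 9+6=15, 9+11=20
a = 12: 12+6=18, 12+11=23
a = 19: 19+6=25, 19+11=1
a = 22: 22+6=28, 22+11=4
a = 27: 27+6=4, 27+11=9
A + B = {1, 4, 9, 15, 18, 20, 23, 25, 28}, so |A + B| = 9.
Verify: 9 ≥ 6? Yes ✓.

CD lower bound = 6, actual |A + B| = 9.


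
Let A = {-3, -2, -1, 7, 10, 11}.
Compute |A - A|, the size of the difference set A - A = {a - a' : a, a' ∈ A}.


A - A = {a - a' : a, a' ∈ A}; |A| = 6.
Bounds: 2|A|-1 ≤ |A - A| ≤ |A|² - |A| + 1, i.e. 11 ≤ |A - A| ≤ 31.
Note: 0 ∈ A - A always (from a - a). The set is symmetric: if d ∈ A - A then -d ∈ A - A.
Enumerate nonzero differences d = a - a' with a > a' (then include -d):
Positive differences: {1, 2, 3, 4, 8, 9, 10, 11, 12, 13, 14}
Full difference set: {0} ∪ (positive diffs) ∪ (negative diffs).
|A - A| = 1 + 2·11 = 23 (matches direct enumeration: 23).

|A - A| = 23


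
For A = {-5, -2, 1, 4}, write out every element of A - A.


A - A = {a - a' : a, a' ∈ A}.
Compute a - a' for each ordered pair (a, a'):
a = -5: -5--5=0, -5--2=-3, -5-1=-6, -5-4=-9
a = -2: -2--5=3, -2--2=0, -2-1=-3, -2-4=-6
a = 1: 1--5=6, 1--2=3, 1-1=0, 1-4=-3
a = 4: 4--5=9, 4--2=6, 4-1=3, 4-4=0
Collecting distinct values (and noting 0 appears from a-a):
A - A = {-9, -6, -3, 0, 3, 6, 9}
|A - A| = 7

A - A = {-9, -6, -3, 0, 3, 6, 9}


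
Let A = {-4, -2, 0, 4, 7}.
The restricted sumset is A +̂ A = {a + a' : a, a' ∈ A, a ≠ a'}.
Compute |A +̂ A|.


Restricted sumset: A +̂ A = {a + a' : a ∈ A, a' ∈ A, a ≠ a'}.
Equivalently, take A + A and drop any sum 2a that is achievable ONLY as a + a for a ∈ A (i.e. sums representable only with equal summands).
Enumerate pairs (a, a') with a < a' (symmetric, so each unordered pair gives one sum; this covers all a ≠ a'):
  -4 + -2 = -6
  -4 + 0 = -4
  -4 + 4 = 0
  -4 + 7 = 3
  -2 + 0 = -2
  -2 + 4 = 2
  -2 + 7 = 5
  0 + 4 = 4
  0 + 7 = 7
  4 + 7 = 11
Collected distinct sums: {-6, -4, -2, 0, 2, 3, 4, 5, 7, 11}
|A +̂ A| = 10
(Reference bound: |A +̂ A| ≥ 2|A| - 3 for |A| ≥ 2, with |A| = 5 giving ≥ 7.)

|A +̂ A| = 10


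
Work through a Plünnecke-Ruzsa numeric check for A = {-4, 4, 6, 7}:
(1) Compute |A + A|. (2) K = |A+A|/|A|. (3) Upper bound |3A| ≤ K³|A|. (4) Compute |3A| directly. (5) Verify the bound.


|A| = 4.
Step 1: Compute A + A by enumerating all 16 pairs.
A + A = {-8, 0, 2, 3, 8, 10, 11, 12, 13, 14}, so |A + A| = 10.
Step 2: Doubling constant K = |A + A|/|A| = 10/4 = 10/4 ≈ 2.5000.
Step 3: Plünnecke-Ruzsa gives |3A| ≤ K³·|A| = (2.5000)³ · 4 ≈ 62.5000.
Step 4: Compute 3A = A + A + A directly by enumerating all triples (a,b,c) ∈ A³; |3A| = 19.
Step 5: Check 19 ≤ 62.5000? Yes ✓.

K = 10/4, Plünnecke-Ruzsa bound K³|A| ≈ 62.5000, |3A| = 19, inequality holds.


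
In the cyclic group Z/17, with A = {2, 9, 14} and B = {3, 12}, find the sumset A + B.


Work in Z/17Z: reduce every sum a + b modulo 17.
Enumerate all 6 pairs:
a = 2: 2+3=5, 2+12=14
a = 9: 9+3=12, 9+12=4
a = 14: 14+3=0, 14+12=9
Distinct residues collected: {0, 4, 5, 9, 12, 14}
|A + B| = 6 (out of 17 total residues).

A + B = {0, 4, 5, 9, 12, 14}


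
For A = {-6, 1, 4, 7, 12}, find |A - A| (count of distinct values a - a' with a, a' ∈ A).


A - A = {a - a' : a, a' ∈ A}; |A| = 5.
Bounds: 2|A|-1 ≤ |A - A| ≤ |A|² - |A| + 1, i.e. 9 ≤ |A - A| ≤ 21.
Note: 0 ∈ A - A always (from a - a). The set is symmetric: if d ∈ A - A then -d ∈ A - A.
Enumerate nonzero differences d = a - a' with a > a' (then include -d):
Positive differences: {3, 5, 6, 7, 8, 10, 11, 13, 18}
Full difference set: {0} ∪ (positive diffs) ∪ (negative diffs).
|A - A| = 1 + 2·9 = 19 (matches direct enumeration: 19).

|A - A| = 19


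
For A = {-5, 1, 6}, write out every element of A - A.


A - A = {a - a' : a, a' ∈ A}.
Compute a - a' for each ordered pair (a, a'):
a = -5: -5--5=0, -5-1=-6, -5-6=-11
a = 1: 1--5=6, 1-1=0, 1-6=-5
a = 6: 6--5=11, 6-1=5, 6-6=0
Collecting distinct values (and noting 0 appears from a-a):
A - A = {-11, -6, -5, 0, 5, 6, 11}
|A - A| = 7

A - A = {-11, -6, -5, 0, 5, 6, 11}


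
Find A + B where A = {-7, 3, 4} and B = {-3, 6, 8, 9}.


A + B = {a + b : a ∈ A, b ∈ B}.
Enumerate all |A|·|B| = 3·4 = 12 pairs (a, b) and collect distinct sums.
a = -7: -7+-3=-10, -7+6=-1, -7+8=1, -7+9=2
a = 3: 3+-3=0, 3+6=9, 3+8=11, 3+9=12
a = 4: 4+-3=1, 4+6=10, 4+8=12, 4+9=13
Collecting distinct sums: A + B = {-10, -1, 0, 1, 2, 9, 10, 11, 12, 13}
|A + B| = 10

A + B = {-10, -1, 0, 1, 2, 9, 10, 11, 12, 13}


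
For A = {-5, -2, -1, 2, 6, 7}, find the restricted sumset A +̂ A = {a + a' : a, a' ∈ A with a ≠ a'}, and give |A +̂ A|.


Restricted sumset: A +̂ A = {a + a' : a ∈ A, a' ∈ A, a ≠ a'}.
Equivalently, take A + A and drop any sum 2a that is achievable ONLY as a + a for a ∈ A (i.e. sums representable only with equal summands).
Enumerate pairs (a, a') with a < a' (symmetric, so each unordered pair gives one sum; this covers all a ≠ a'):
  -5 + -2 = -7
  -5 + -1 = -6
  -5 + 2 = -3
  -5 + 6 = 1
  -5 + 7 = 2
  -2 + -1 = -3
  -2 + 2 = 0
  -2 + 6 = 4
  -2 + 7 = 5
  -1 + 2 = 1
  -1 + 6 = 5
  -1 + 7 = 6
  2 + 6 = 8
  2 + 7 = 9
  6 + 7 = 13
Collected distinct sums: {-7, -6, -3, 0, 1, 2, 4, 5, 6, 8, 9, 13}
|A +̂ A| = 12
(Reference bound: |A +̂ A| ≥ 2|A| - 3 for |A| ≥ 2, with |A| = 6 giving ≥ 9.)

|A +̂ A| = 12


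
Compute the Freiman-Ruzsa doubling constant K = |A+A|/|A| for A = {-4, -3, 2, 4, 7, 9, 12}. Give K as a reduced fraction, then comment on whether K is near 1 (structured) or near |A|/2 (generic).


|A| = 7.
Compute A + A by enumerating all 49 pairs.
A + A = {-8, -7, -6, -2, -1, 0, 1, 3, 4, 5, 6, 8, 9, 11, 13, 14, 16, 18, 19, 21, 24}, so |A + A| = 21.
K = |A + A| / |A| = 21/7 = 3/1 ≈ 3.0000.
Reference: AP of size 7 gives K = 13/7 ≈ 1.8571; a fully generic set of size 7 gives K ≈ 4.0000.

|A| = 7, |A + A| = 21, K = 21/7 = 3/1.


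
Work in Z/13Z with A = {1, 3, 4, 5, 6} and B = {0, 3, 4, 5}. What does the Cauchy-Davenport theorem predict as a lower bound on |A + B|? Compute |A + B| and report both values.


Cauchy-Davenport: |A + B| ≥ min(p, |A| + |B| - 1) for A, B nonempty in Z/pZ.
|A| = 5, |B| = 4, p = 13.
CD lower bound = min(13, 5 + 4 - 1) = min(13, 8) = 8.
Compute A + B mod 13 directly:
a = 1: 1+0=1, 1+3=4, 1+4=5, 1+5=6
a = 3: 3+0=3, 3+3=6, 3+4=7, 3+5=8
a = 4: 4+0=4, 4+3=7, 4+4=8, 4+5=9
a = 5: 5+0=5, 5+3=8, 5+4=9, 5+5=10
a = 6: 6+0=6, 6+3=9, 6+4=10, 6+5=11
A + B = {1, 3, 4, 5, 6, 7, 8, 9, 10, 11}, so |A + B| = 10.
Verify: 10 ≥ 8? Yes ✓.

CD lower bound = 8, actual |A + B| = 10.


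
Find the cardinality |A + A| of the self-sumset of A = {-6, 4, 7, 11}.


A + A = {a + a' : a, a' ∈ A}; |A| = 4.
General bounds: 2|A| - 1 ≤ |A + A| ≤ |A|(|A|+1)/2, i.e. 7 ≤ |A + A| ≤ 10.
Lower bound 2|A|-1 is attained iff A is an arithmetic progression.
Enumerate sums a + a' for a ≤ a' (symmetric, so this suffices):
a = -6: -6+-6=-12, -6+4=-2, -6+7=1, -6+11=5
a = 4: 4+4=8, 4+7=11, 4+11=15
a = 7: 7+7=14, 7+11=18
a = 11: 11+11=22
Distinct sums: {-12, -2, 1, 5, 8, 11, 14, 15, 18, 22}
|A + A| = 10

|A + A| = 10


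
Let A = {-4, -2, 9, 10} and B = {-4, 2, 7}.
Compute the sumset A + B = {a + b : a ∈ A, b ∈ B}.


A + B = {a + b : a ∈ A, b ∈ B}.
Enumerate all |A|·|B| = 4·3 = 12 pairs (a, b) and collect distinct sums.
a = -4: -4+-4=-8, -4+2=-2, -4+7=3
a = -2: -2+-4=-6, -2+2=0, -2+7=5
a = 9: 9+-4=5, 9+2=11, 9+7=16
a = 10: 10+-4=6, 10+2=12, 10+7=17
Collecting distinct sums: A + B = {-8, -6, -2, 0, 3, 5, 6, 11, 12, 16, 17}
|A + B| = 11

A + B = {-8, -6, -2, 0, 3, 5, 6, 11, 12, 16, 17}


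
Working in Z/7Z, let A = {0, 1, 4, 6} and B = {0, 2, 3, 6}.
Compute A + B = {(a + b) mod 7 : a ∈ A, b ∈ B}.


Work in Z/7Z: reduce every sum a + b modulo 7.
Enumerate all 16 pairs:
a = 0: 0+0=0, 0+2=2, 0+3=3, 0+6=6
a = 1: 1+0=1, 1+2=3, 1+3=4, 1+6=0
a = 4: 4+0=4, 4+2=6, 4+3=0, 4+6=3
a = 6: 6+0=6, 6+2=1, 6+3=2, 6+6=5
Distinct residues collected: {0, 1, 2, 3, 4, 5, 6}
|A + B| = 7 (out of 7 total residues).

A + B = {0, 1, 2, 3, 4, 5, 6}


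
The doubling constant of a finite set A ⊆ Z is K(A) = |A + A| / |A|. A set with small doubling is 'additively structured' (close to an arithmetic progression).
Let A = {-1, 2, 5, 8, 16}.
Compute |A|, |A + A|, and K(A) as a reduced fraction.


|A| = 5.
Compute A + A by enumerating all 25 pairs.
A + A = {-2, 1, 4, 7, 10, 13, 15, 16, 18, 21, 24, 32}, so |A + A| = 12.
K = |A + A| / |A| = 12/5 (already in lowest terms) ≈ 2.4000.
Reference: AP of size 5 gives K = 9/5 ≈ 1.8000; a fully generic set of size 5 gives K ≈ 3.0000.

|A| = 5, |A + A| = 12, K = 12/5.


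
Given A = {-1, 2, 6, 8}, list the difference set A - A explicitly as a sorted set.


A - A = {a - a' : a, a' ∈ A}.
Compute a - a' for each ordered pair (a, a'):
a = -1: -1--1=0, -1-2=-3, -1-6=-7, -1-8=-9
a = 2: 2--1=3, 2-2=0, 2-6=-4, 2-8=-6
a = 6: 6--1=7, 6-2=4, 6-6=0, 6-8=-2
a = 8: 8--1=9, 8-2=6, 8-6=2, 8-8=0
Collecting distinct values (and noting 0 appears from a-a):
A - A = {-9, -7, -6, -4, -3, -2, 0, 2, 3, 4, 6, 7, 9}
|A - A| = 13

A - A = {-9, -7, -6, -4, -3, -2, 0, 2, 3, 4, 6, 7, 9}


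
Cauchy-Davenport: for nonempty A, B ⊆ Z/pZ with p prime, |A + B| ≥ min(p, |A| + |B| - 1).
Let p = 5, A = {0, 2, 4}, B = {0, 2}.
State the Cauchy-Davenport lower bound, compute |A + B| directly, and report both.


Cauchy-Davenport: |A + B| ≥ min(p, |A| + |B| - 1) for A, B nonempty in Z/pZ.
|A| = 3, |B| = 2, p = 5.
CD lower bound = min(5, 3 + 2 - 1) = min(5, 4) = 4.
Compute A + B mod 5 directly:
a = 0: 0+0=0, 0+2=2
a = 2: 2+0=2, 2+2=4
a = 4: 4+0=4, 4+2=1
A + B = {0, 1, 2, 4}, so |A + B| = 4.
Verify: 4 ≥ 4? Yes ✓.

CD lower bound = 4, actual |A + B| = 4.


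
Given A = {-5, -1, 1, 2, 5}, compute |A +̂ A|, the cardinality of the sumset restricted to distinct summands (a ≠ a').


Restricted sumset: A +̂ A = {a + a' : a ∈ A, a' ∈ A, a ≠ a'}.
Equivalently, take A + A and drop any sum 2a that is achievable ONLY as a + a for a ∈ A (i.e. sums representable only with equal summands).
Enumerate pairs (a, a') with a < a' (symmetric, so each unordered pair gives one sum; this covers all a ≠ a'):
  -5 + -1 = -6
  -5 + 1 = -4
  -5 + 2 = -3
  -5 + 5 = 0
  -1 + 1 = 0
  -1 + 2 = 1
  -1 + 5 = 4
  1 + 2 = 3
  1 + 5 = 6
  2 + 5 = 7
Collected distinct sums: {-6, -4, -3, 0, 1, 3, 4, 6, 7}
|A +̂ A| = 9
(Reference bound: |A +̂ A| ≥ 2|A| - 3 for |A| ≥ 2, with |A| = 5 giving ≥ 7.)

|A +̂ A| = 9


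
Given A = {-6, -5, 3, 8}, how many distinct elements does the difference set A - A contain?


A - A = {a - a' : a, a' ∈ A}; |A| = 4.
Bounds: 2|A|-1 ≤ |A - A| ≤ |A|² - |A| + 1, i.e. 7 ≤ |A - A| ≤ 13.
Note: 0 ∈ A - A always (from a - a). The set is symmetric: if d ∈ A - A then -d ∈ A - A.
Enumerate nonzero differences d = a - a' with a > a' (then include -d):
Positive differences: {1, 5, 8, 9, 13, 14}
Full difference set: {0} ∪ (positive diffs) ∪ (negative diffs).
|A - A| = 1 + 2·6 = 13 (matches direct enumeration: 13).

|A - A| = 13


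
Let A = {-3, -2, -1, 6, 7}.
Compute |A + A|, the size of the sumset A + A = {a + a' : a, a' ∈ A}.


A + A = {a + a' : a, a' ∈ A}; |A| = 5.
General bounds: 2|A| - 1 ≤ |A + A| ≤ |A|(|A|+1)/2, i.e. 9 ≤ |A + A| ≤ 15.
Lower bound 2|A|-1 is attained iff A is an arithmetic progression.
Enumerate sums a + a' for a ≤ a' (symmetric, so this suffices):
a = -3: -3+-3=-6, -3+-2=-5, -3+-1=-4, -3+6=3, -3+7=4
a = -2: -2+-2=-4, -2+-1=-3, -2+6=4, -2+7=5
a = -1: -1+-1=-2, -1+6=5, -1+7=6
a = 6: 6+6=12, 6+7=13
a = 7: 7+7=14
Distinct sums: {-6, -5, -4, -3, -2, 3, 4, 5, 6, 12, 13, 14}
|A + A| = 12

|A + A| = 12


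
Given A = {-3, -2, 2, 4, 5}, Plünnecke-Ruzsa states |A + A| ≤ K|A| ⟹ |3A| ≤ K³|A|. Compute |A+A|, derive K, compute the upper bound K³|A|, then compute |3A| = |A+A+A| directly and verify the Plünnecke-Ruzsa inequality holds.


|A| = 5.
Step 1: Compute A + A by enumerating all 25 pairs.
A + A = {-6, -5, -4, -1, 0, 1, 2, 3, 4, 6, 7, 8, 9, 10}, so |A + A| = 14.
Step 2: Doubling constant K = |A + A|/|A| = 14/5 = 14/5 ≈ 2.8000.
Step 3: Plünnecke-Ruzsa gives |3A| ≤ K³·|A| = (2.8000)³ · 5 ≈ 109.7600.
Step 4: Compute 3A = A + A + A directly by enumerating all triples (a,b,c) ∈ A³; |3A| = 24.
Step 5: Check 24 ≤ 109.7600? Yes ✓.

K = 14/5, Plünnecke-Ruzsa bound K³|A| ≈ 109.7600, |3A| = 24, inequality holds.


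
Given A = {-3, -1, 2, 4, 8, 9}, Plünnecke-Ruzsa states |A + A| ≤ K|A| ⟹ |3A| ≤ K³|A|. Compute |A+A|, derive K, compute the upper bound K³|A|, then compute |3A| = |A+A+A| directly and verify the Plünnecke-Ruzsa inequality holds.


|A| = 6.
Step 1: Compute A + A by enumerating all 36 pairs.
A + A = {-6, -4, -2, -1, 1, 3, 4, 5, 6, 7, 8, 10, 11, 12, 13, 16, 17, 18}, so |A + A| = 18.
Step 2: Doubling constant K = |A + A|/|A| = 18/6 = 18/6 ≈ 3.0000.
Step 3: Plünnecke-Ruzsa gives |3A| ≤ K³·|A| = (3.0000)³ · 6 ≈ 162.0000.
Step 4: Compute 3A = A + A + A directly by enumerating all triples (a,b,c) ∈ A³; |3A| = 33.
Step 5: Check 33 ≤ 162.0000? Yes ✓.

K = 18/6, Plünnecke-Ruzsa bound K³|A| ≈ 162.0000, |3A| = 33, inequality holds.


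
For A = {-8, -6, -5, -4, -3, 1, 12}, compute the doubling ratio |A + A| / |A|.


|A| = 7.
Compute A + A by enumerating all 49 pairs.
A + A = {-16, -14, -13, -12, -11, -10, -9, -8, -7, -6, -5, -4, -3, -2, 2, 4, 6, 7, 8, 9, 13, 24}, so |A + A| = 22.
K = |A + A| / |A| = 22/7 (already in lowest terms) ≈ 3.1429.
Reference: AP of size 7 gives K = 13/7 ≈ 1.8571; a fully generic set of size 7 gives K ≈ 4.0000.

|A| = 7, |A + A| = 22, K = 22/7.


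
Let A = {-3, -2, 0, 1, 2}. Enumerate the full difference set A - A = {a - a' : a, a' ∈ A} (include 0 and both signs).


A - A = {a - a' : a, a' ∈ A}.
Compute a - a' for each ordered pair (a, a'):
a = -3: -3--3=0, -3--2=-1, -3-0=-3, -3-1=-4, -3-2=-5
a = -2: -2--3=1, -2--2=0, -2-0=-2, -2-1=-3, -2-2=-4
a = 0: 0--3=3, 0--2=2, 0-0=0, 0-1=-1, 0-2=-2
a = 1: 1--3=4, 1--2=3, 1-0=1, 1-1=0, 1-2=-1
a = 2: 2--3=5, 2--2=4, 2-0=2, 2-1=1, 2-2=0
Collecting distinct values (and noting 0 appears from a-a):
A - A = {-5, -4, -3, -2, -1, 0, 1, 2, 3, 4, 5}
|A - A| = 11

A - A = {-5, -4, -3, -2, -1, 0, 1, 2, 3, 4, 5}


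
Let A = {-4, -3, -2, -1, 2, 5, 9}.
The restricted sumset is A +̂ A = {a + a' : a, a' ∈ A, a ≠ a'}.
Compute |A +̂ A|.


Restricted sumset: A +̂ A = {a + a' : a ∈ A, a' ∈ A, a ≠ a'}.
Equivalently, take A + A and drop any sum 2a that is achievable ONLY as a + a for a ∈ A (i.e. sums representable only with equal summands).
Enumerate pairs (a, a') with a < a' (symmetric, so each unordered pair gives one sum; this covers all a ≠ a'):
  -4 + -3 = -7
  -4 + -2 = -6
  -4 + -1 = -5
  -4 + 2 = -2
  -4 + 5 = 1
  -4 + 9 = 5
  -3 + -2 = -5
  -3 + -1 = -4
  -3 + 2 = -1
  -3 + 5 = 2
  -3 + 9 = 6
  -2 + -1 = -3
  -2 + 2 = 0
  -2 + 5 = 3
  -2 + 9 = 7
  -1 + 2 = 1
  -1 + 5 = 4
  -1 + 9 = 8
  2 + 5 = 7
  2 + 9 = 11
  5 + 9 = 14
Collected distinct sums: {-7, -6, -5, -4, -3, -2, -1, 0, 1, 2, 3, 4, 5, 6, 7, 8, 11, 14}
|A +̂ A| = 18
(Reference bound: |A +̂ A| ≥ 2|A| - 3 for |A| ≥ 2, with |A| = 7 giving ≥ 11.)

|A +̂ A| = 18


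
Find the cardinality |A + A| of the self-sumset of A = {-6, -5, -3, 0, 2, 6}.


A + A = {a + a' : a, a' ∈ A}; |A| = 6.
General bounds: 2|A| - 1 ≤ |A + A| ≤ |A|(|A|+1)/2, i.e. 11 ≤ |A + A| ≤ 21.
Lower bound 2|A|-1 is attained iff A is an arithmetic progression.
Enumerate sums a + a' for a ≤ a' (symmetric, so this suffices):
a = -6: -6+-6=-12, -6+-5=-11, -6+-3=-9, -6+0=-6, -6+2=-4, -6+6=0
a = -5: -5+-5=-10, -5+-3=-8, -5+0=-5, -5+2=-3, -5+6=1
a = -3: -3+-3=-6, -3+0=-3, -3+2=-1, -3+6=3
a = 0: 0+0=0, 0+2=2, 0+6=6
a = 2: 2+2=4, 2+6=8
a = 6: 6+6=12
Distinct sums: {-12, -11, -10, -9, -8, -6, -5, -4, -3, -1, 0, 1, 2, 3, 4, 6, 8, 12}
|A + A| = 18

|A + A| = 18


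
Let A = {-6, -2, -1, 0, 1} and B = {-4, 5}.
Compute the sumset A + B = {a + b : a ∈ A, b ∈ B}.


A + B = {a + b : a ∈ A, b ∈ B}.
Enumerate all |A|·|B| = 5·2 = 10 pairs (a, b) and collect distinct sums.
a = -6: -6+-4=-10, -6+5=-1
a = -2: -2+-4=-6, -2+5=3
a = -1: -1+-4=-5, -1+5=4
a = 0: 0+-4=-4, 0+5=5
a = 1: 1+-4=-3, 1+5=6
Collecting distinct sums: A + B = {-10, -6, -5, -4, -3, -1, 3, 4, 5, 6}
|A + B| = 10

A + B = {-10, -6, -5, -4, -3, -1, 3, 4, 5, 6}


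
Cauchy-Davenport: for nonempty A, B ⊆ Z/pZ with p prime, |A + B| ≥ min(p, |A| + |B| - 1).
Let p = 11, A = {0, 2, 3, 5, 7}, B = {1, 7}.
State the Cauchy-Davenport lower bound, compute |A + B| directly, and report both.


Cauchy-Davenport: |A + B| ≥ min(p, |A| + |B| - 1) for A, B nonempty in Z/pZ.
|A| = 5, |B| = 2, p = 11.
CD lower bound = min(11, 5 + 2 - 1) = min(11, 6) = 6.
Compute A + B mod 11 directly:
a = 0: 0+1=1, 0+7=7
a = 2: 2+1=3, 2+7=9
a = 3: 3+1=4, 3+7=10
a = 5: 5+1=6, 5+7=1
a = 7: 7+1=8, 7+7=3
A + B = {1, 3, 4, 6, 7, 8, 9, 10}, so |A + B| = 8.
Verify: 8 ≥ 6? Yes ✓.

CD lower bound = 6, actual |A + B| = 8.


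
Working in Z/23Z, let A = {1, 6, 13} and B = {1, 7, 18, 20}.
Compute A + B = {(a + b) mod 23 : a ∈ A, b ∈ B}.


Work in Z/23Z: reduce every sum a + b modulo 23.
Enumerate all 12 pairs:
a = 1: 1+1=2, 1+7=8, 1+18=19, 1+20=21
a = 6: 6+1=7, 6+7=13, 6+18=1, 6+20=3
a = 13: 13+1=14, 13+7=20, 13+18=8, 13+20=10
Distinct residues collected: {1, 2, 3, 7, 8, 10, 13, 14, 19, 20, 21}
|A + B| = 11 (out of 23 total residues).

A + B = {1, 2, 3, 7, 8, 10, 13, 14, 19, 20, 21}


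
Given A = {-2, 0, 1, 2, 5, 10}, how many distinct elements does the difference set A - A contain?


A - A = {a - a' : a, a' ∈ A}; |A| = 6.
Bounds: 2|A|-1 ≤ |A - A| ≤ |A|² - |A| + 1, i.e. 11 ≤ |A - A| ≤ 31.
Note: 0 ∈ A - A always (from a - a). The set is symmetric: if d ∈ A - A then -d ∈ A - A.
Enumerate nonzero differences d = a - a' with a > a' (then include -d):
Positive differences: {1, 2, 3, 4, 5, 7, 8, 9, 10, 12}
Full difference set: {0} ∪ (positive diffs) ∪ (negative diffs).
|A - A| = 1 + 2·10 = 21 (matches direct enumeration: 21).

|A - A| = 21


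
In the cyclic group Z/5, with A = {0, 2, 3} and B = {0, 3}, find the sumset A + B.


Work in Z/5Z: reduce every sum a + b modulo 5.
Enumerate all 6 pairs:
a = 0: 0+0=0, 0+3=3
a = 2: 2+0=2, 2+3=0
a = 3: 3+0=3, 3+3=1
Distinct residues collected: {0, 1, 2, 3}
|A + B| = 4 (out of 5 total residues).

A + B = {0, 1, 2, 3}


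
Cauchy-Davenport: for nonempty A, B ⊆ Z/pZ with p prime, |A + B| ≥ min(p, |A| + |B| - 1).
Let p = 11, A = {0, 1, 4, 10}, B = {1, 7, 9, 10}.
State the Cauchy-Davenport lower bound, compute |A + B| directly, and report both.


Cauchy-Davenport: |A + B| ≥ min(p, |A| + |B| - 1) for A, B nonempty in Z/pZ.
|A| = 4, |B| = 4, p = 11.
CD lower bound = min(11, 4 + 4 - 1) = min(11, 7) = 7.
Compute A + B mod 11 directly:
a = 0: 0+1=1, 0+7=7, 0+9=9, 0+10=10
a = 1: 1+1=2, 1+7=8, 1+9=10, 1+10=0
a = 4: 4+1=5, 4+7=0, 4+9=2, 4+10=3
a = 10: 10+1=0, 10+7=6, 10+9=8, 10+10=9
A + B = {0, 1, 2, 3, 5, 6, 7, 8, 9, 10}, so |A + B| = 10.
Verify: 10 ≥ 7? Yes ✓.

CD lower bound = 7, actual |A + B| = 10.


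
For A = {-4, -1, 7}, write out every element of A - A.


A - A = {a - a' : a, a' ∈ A}.
Compute a - a' for each ordered pair (a, a'):
a = -4: -4--4=0, -4--1=-3, -4-7=-11
a = -1: -1--4=3, -1--1=0, -1-7=-8
a = 7: 7--4=11, 7--1=8, 7-7=0
Collecting distinct values (and noting 0 appears from a-a):
A - A = {-11, -8, -3, 0, 3, 8, 11}
|A - A| = 7

A - A = {-11, -8, -3, 0, 3, 8, 11}
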